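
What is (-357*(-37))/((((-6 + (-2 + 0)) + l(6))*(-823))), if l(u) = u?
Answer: 13209/1646 ≈ 8.0249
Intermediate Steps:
(-357*(-37))/((((-6 + (-2 + 0)) + l(6))*(-823))) = (-357*(-37))/((((-6 + (-2 + 0)) + 6)*(-823))) = 13209/((((-6 - 2) + 6)*(-823))) = 13209/(((-8 + 6)*(-823))) = 13209/((-2*(-823))) = 13209/1646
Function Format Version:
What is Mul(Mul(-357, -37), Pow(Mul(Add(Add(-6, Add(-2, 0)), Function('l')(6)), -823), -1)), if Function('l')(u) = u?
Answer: Rational(13209, 1646) ≈ 8.0249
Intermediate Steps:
Mul(Mul(-357, -37), Pow(Mul(Add(Add(-6, Add(-2, 0)), Function('l')(6)), -823), -1)) = Mul(Mul(-357, -37), Pow(Mul(Add(Add(-6, Add(-2, 0)), 6), -823), -1)) = Mul(13209, Pow(Mul(Add(Add(-6, -2), 6), -823), -1)) = Mul(13209, Pow(Mul(Add(-8, 6), -823), -1)) = Mul(13209, Pow(Mul(-2, -823), -1)) = Mul(13209, Pow(1646, -1)) = Mul(13209, Rational(1, 1646)) = Rational(13209, 1646)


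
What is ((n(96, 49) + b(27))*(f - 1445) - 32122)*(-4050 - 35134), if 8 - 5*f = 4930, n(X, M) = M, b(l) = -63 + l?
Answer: 12480926864/5 ≈ 2.4962e+9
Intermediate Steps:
f = -4922/5 (f = 8/5 - ⅕*4930 = 8/5 - 986 = -4922/5 ≈ -984.40)
((n(96, 49) + b(27))*(f - 1445) - 32122)*(-4050 - 35134) = ((49 + (-63 + 27))*(-4922/5 - 1445) - 32122)*(-4050 - 35134) = ((49 - 36)*(-12147/5) - 32122)*(-39184) = (13*(-12147/5) - 32122)*(-39184) = (-157911/5 - 32122)*(-39184) = -318521/5*(-39184) = 12480926864/5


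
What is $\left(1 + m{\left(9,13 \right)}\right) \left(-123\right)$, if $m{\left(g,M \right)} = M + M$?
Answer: $-3321$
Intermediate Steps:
$m{\left(g,M \right)} = 2 M$
$\left(1 + m{\left(9,13 \right)}\right) \left(-123\right) = \left(1 + 2 \cdot 13\right) \left(-123\right) = \left(1 + 26\right) \left(-123\right) = 27 \left(-123\right) = -3321$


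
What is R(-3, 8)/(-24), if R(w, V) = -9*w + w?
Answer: -1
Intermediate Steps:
R(w, V) = -8*w
R(-3, 8)/(-24) = -8*(-3)/(-24) = 24*(-1/24) = -1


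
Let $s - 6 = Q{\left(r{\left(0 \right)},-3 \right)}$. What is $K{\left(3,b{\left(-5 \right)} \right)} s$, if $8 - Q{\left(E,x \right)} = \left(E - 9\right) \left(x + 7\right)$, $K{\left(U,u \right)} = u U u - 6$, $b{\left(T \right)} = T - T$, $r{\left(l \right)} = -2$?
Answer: $-348$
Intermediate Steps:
$b{\left(T \right)} = 0$
$K{\left(U,u \right)} = -6 + U u^{2}$ ($K{\left(U,u \right)} = U u u - 6 = U u^{2} - 6 = -6 + U u^{2}$)
$Q{\left(E,x \right)} = 8 - \left(-9 + E\right) \left(7 + x\right)$ ($Q{\left(E,x \right)} = 8 - \left(E - 9\right) \left(x + 7\right) = 8 - \left(-9 + E\right) \left(7 + x\right)$)
$s = 58$ ($s = 6 + \left(71 - -14 + 9 \left(-3\right) - \left(-2\right) \left(-3\right)\right) = 6 + \left(71 + 14 - 27 - 6\right) = 6 + 52 = 58$)
$K{\left(3,b{\left(-5 \right)} \right)} s = \left(-6 + 3 \cdot 0^{2}\right) 58 = \left(-6 + 3 \cdot 0\right) 58 = \left(-6 + 0\right) 58 = \left(-6\right) 58 = -348$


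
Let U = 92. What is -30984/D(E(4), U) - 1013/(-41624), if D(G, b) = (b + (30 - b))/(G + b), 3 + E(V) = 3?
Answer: -19775057847/208120 ≈ -95018.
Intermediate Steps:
E(V) = 0 (E(V) = -3 + 3 = 0)
D(G, b) = 30/(G + b)
-30984/D(E(4), U) - 1013/(-41624) = -30984/(30/(0 + 92)) - 1013/(-41624) = -30984/(30/92) - 1013*(-1/41624) = -30984/(30*(1/92)) + 1013/41624 = -30984/15/46 + 1013/41624 = -30984*46/15 + 1013/41624 = -475088/5 + 1013/41624 = -19775057847/208120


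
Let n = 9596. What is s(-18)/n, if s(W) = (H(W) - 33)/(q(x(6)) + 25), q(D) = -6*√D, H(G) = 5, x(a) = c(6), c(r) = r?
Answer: -175/981191 - 42*√6/981191 ≈ -0.00028321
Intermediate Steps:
x(a) = 6
s(W) = -28/(25 - 6*√6) (s(W) = (5 - 33)/(-6*√6 + 25) = -28/(25 - 6*√6))
s(-18)/n = (-700/409 - 168*√6/409)/9596 = (-700/409 - 168*√6/409)*(1/9596) = -175/981191 - 42*√6/981191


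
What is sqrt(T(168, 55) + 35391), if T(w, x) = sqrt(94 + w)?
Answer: sqrt(35391 + sqrt(262)) ≈ 188.17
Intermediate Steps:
sqrt(T(168, 55) + 35391) = sqrt(sqrt(94 + 168) + 35391) = sqrt(sqrt(262) + 35391) = sqrt(35391 + sqrt(262))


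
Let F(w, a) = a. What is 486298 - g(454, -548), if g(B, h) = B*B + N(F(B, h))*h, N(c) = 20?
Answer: 291142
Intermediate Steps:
g(B, h) = B**2 + 20*h (g(B, h) = B*B + 20*h = B**2 + 20*h)
486298 - g(454, -548) = 486298 - (454**2 + 20*(-548)) = 486298 - (206116 - 10960) = 486298 - 1*195156 = 486298 - 195156 = 291142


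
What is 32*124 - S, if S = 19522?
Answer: -15554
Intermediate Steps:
32*124 - S = 32*124 - 1*19522 = 3968 - 19522 = -15554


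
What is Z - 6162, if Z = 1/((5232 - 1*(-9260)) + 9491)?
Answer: -147783245/23983 ≈ -6162.0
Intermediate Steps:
Z = 1/23983 (Z = 1/((5232 + 9260) + 9491) = 1/(14492 + 9491) = 1/23983 ≈ 4.1696e-5)
Z - 6162 = 1/23983 - 6162 = -147783245/23983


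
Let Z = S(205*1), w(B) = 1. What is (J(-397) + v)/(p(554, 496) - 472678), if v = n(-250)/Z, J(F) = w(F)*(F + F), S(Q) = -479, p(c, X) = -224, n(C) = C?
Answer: 63346/37753343 ≈ 0.0016779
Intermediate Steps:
J(F) = 2*F (J(F) = 1*(F + F) = 1*(2*F) = 2*F)
Z = -479
v = 250/479 (v = -250/(-479) = -250*(-1/479) = 250/479 ≈ 0.52192)
(J(-397) + v)/(p(554, 496) - 472678) = (2*(-397) + 250/479)/(-224 - 472678) = (-794 + 250/479)/(-472902) = -380076/479*(-1/472902) = 63346/37753343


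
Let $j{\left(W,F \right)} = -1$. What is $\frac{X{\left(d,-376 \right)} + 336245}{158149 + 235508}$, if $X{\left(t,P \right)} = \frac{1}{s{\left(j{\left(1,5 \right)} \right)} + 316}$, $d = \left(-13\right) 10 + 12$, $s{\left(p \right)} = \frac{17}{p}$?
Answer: $\frac{100537256}{117703443} \approx 0.85416$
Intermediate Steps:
$d = -118$ ($d = -130 + 12 = -118$)
$X{\left(t,P \right)} = \frac{1}{299}$ ($X{\left(t,P \right)} = \frac{1}{\frac{17}{-1} + 316} = \frac{1}{17 \left(-1\right) + 316} = \frac{1}{-17 + 316} = \frac{1}{299}$)
$\frac{X{\left(d,-376 \right)} + 336245}{158149 + 235508} = \frac{\frac{1}{299} + 336245}{158149 + 235508} = \frac{100537256}{299 \cdot 393657} = \frac{100537256}{299} \cdot \frac{1}{393657} = \frac{100537256}{117703443}$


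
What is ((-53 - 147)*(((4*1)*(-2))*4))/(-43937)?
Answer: -6400/43937 ≈ -0.14566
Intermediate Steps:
((-53 - 147)*(((4*1)*(-2))*4))/(-43937) = -200*4*(-2)*4*(-1/43937) = -(-1600)*4*(-1/43937) = -200*(-32)*(-1/43937) = 6400*(-1/43937) = -6400/43937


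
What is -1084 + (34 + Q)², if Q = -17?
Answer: -795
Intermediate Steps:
-1084 + (34 + Q)² = -1084 + (34 - 17)² = -1084 + 17² = -1084 + 289 = -795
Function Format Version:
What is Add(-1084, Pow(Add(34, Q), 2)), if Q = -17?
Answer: -795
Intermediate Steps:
Add(-1084, Pow(Add(34, Q), 2)) = Add(-1084, Pow(Add(34, -17), 2)) = Add(-1084, Pow(17, 2)) = Add(-1084, 289) = -795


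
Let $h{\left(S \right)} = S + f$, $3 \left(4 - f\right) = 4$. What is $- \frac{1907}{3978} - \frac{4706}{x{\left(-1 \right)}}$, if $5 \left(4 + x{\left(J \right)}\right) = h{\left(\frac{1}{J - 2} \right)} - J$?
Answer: $\frac{28071167}{19890} \approx 1411.3$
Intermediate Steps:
$f = \frac{8}{3}$ ($f = 4 - \frac{4}{3} = \frac{8}{3} \approx 2.6667$)
$h{\left(S \right)} = \frac{8}{3} + S$ ($h{\left(S \right)} = S + \frac{8}{3} = \frac{8}{3} + S$)
$x{\left(J \right)} = - \frac{52}{15} - \frac{J}{5} + \frac{1}{5 \left(-2 + J\right)}$ ($x{\left(J \right)} = -4 + \frac{\left(\frac{8}{3} + \frac{1}{J - 2}\right) - J}{5} = -4 + \frac{\left(\frac{8}{3} + \frac{1}{-2 + J}\right) - J}{5} = -4 + \frac{\frac{8}{3} + \frac{1}{-2 + J} - J}{5} = -4 + \left(\frac{8}{15} - \frac{J}{5} + \frac{1}{5 \left(-2 + J\right)}\right) = - \frac{52}{15} - \frac{J}{5} + \frac{1}{5 \left(-2 + J\right)}$)
$- \frac{1907}{3978} - \frac{4706}{x{\left(-1 \right)}} = - \frac{1907}{3978} - \frac{4706}{\frac{1}{15} \frac{1}{-2 - 1} \left(107 - -46 - 3 \left(-1\right)^{2}\right)} = \left(-1907\right) \frac{1}{3978} - \frac{4706}{\frac{1}{15} \frac{1}{-3} \left(107 + 46 - 3\right)} = - \frac{1907}{3978} - \frac{4706}{\frac{1}{15} \left(- \frac{1}{3}\right) \left(107 + 46 - 3\right)} = - \frac{1907}{3978} - \frac{4706}{\frac{1}{15} \left(- \frac{1}{3}\right) 150} = - \frac{1907}{3978} - \frac{4706}{- \frac{10}{3}} = - \frac{1907}{3978} - - \frac{7059}{5} = - \frac{1907}{3978} + \frac{7059}{5} = \frac{28071167}{19890}$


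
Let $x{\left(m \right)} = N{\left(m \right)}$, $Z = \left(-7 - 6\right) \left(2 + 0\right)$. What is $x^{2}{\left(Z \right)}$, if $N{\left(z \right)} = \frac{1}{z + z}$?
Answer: $\frac{1}{2704} \approx 0.00036982$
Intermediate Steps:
$Z = -26$ ($Z = \left(-13\right) 2 = -26$)
$N{\left(z \right)} = \frac{1}{2 z}$
$x{\left(m \right)} = \frac{1}{2 m}$
$x^{2}{\left(Z \right)} = \left(\frac{1}{2 \left(-26\right)}\right)^{2} = \left(\frac{1}{2} \left(- \frac{1}{26}\right)\right)^{2} = \left(- \frac{1}{52}\right)^{2} = \frac{1}{2704}$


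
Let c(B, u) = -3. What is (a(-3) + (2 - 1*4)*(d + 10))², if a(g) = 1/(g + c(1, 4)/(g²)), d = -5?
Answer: 10609/100 ≈ 106.09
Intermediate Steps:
a(g) = 1/(g - 3/g²)
(a(-3) + (2 - 1*4)*(d + 10))² = ((-3)²/(-3 + (-3)³) + (2 - 1*4)*(-5 + 10))² = (9/(-3 - 27) + (2 - 4)*5)² = (9/(-30) - 2*5)² = (9*(-1/30) - 10)² = (-3/10 - 10)² = (-103/10)² = 10609/100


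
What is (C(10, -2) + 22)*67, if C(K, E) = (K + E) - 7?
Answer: 1541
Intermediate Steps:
C(K, E) = -7 + E + K (C(K, E) = (E + K) - 7 = -7 + E + K)
(C(10, -2) + 22)*67 = ((-7 - 2 + 10) + 22)*67 = (1 + 22)*67 = 23*67 = 1541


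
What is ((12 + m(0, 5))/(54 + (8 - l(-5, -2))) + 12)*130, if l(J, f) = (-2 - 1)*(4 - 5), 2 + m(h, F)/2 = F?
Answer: 94380/59 ≈ 1599.7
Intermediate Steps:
m(h, F) = -4 + 2*F
l(J, f) = 3 (l(J, f) = -3*(-1) = 3)
((12 + m(0, 5))/(54 + (8 - l(-5, -2))) + 12)*130 = ((12 + (-4 + 2*5))/(54 + (8 - 1*3)) + 12)*130 = ((12 + (-4 + 10))/(54 + (8 - 3)) + 12)*130 = ((12 + 6)/(54 + 5) + 12)*130 = (18/59 + 12)*130 = (726/59)*130 = 94380/59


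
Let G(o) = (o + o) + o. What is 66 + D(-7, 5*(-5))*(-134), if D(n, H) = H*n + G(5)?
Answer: -25394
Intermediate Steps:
G(o) = 3*o (G(o) = 2*o + o = 3*o)
D(n, H) = 15 + H*n (D(n, H) = H*n + 3*5 = H*n + 15 = 15 + H*n)
66 + D(-7, 5*(-5))*(-134) = 66 + (15 + (5*(-5))*(-7))*(-134) = 66 + (15 - 25*(-7))*(-134) = 66 + (15 + 175)*(-134) = 66 + 190*(-134) = 66 - 25460 = -25394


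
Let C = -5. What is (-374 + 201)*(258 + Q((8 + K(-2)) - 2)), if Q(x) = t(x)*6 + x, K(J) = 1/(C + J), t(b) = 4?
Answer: -348595/7 ≈ -49799.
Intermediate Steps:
K(J) = 1/(-5 + J)
Q(x) = 24 + x (Q(x) = 4*6 + x = 24 + x)
(-374 + 201)*(258 + Q((8 + K(-2)) - 2)) = (-374 + 201)*(258 + (24 + ((8 + 1/(-5 - 2)) - 2))) = -173*(258 + (24 + ((8 + 1/(-7)) - 2))) = -173*(258 + (24 + ((8 - ⅐) - 2))) = -173*(258 + (24 + (55/7 - 2))) = -173*(258 + (24 + 41/7)) = -173*(258 + 209/7) = -173*2015/7 = -348595/7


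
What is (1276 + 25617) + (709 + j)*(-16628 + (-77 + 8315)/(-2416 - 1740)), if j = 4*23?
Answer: -27624355849/2078 ≈ -1.3294e+7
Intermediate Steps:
j = 92
(1276 + 25617) + (709 + j)*(-16628 + (-77 + 8315)/(-2416 - 1740)) = (1276 + 25617) + (709 + 92)*(-16628 + (-77 + 8315)/(-2416 - 1740)) = 26893 + 801*(-16628 + 8238/(-4156)) = 26893 + 801*(-16628 + 8238*(-1/4156)) = 26893 + 801*(-16628 - 4119/2078) = 26893 + 801*(-34557103/2078) = 26893 - 27680239503/2078 = -27624355849/2078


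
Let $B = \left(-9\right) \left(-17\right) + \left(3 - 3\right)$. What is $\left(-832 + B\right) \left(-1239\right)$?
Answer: $841281$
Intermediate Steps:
$B = 153$ ($B = 153 + \left(3 - 3\right) = 153 + 0 = 153$)
$\left(-832 + B\right) \left(-1239\right) = \left(-832 + 153\right) \left(-1239\right) = \left(-679\right) \left(-1239\right) = 841281$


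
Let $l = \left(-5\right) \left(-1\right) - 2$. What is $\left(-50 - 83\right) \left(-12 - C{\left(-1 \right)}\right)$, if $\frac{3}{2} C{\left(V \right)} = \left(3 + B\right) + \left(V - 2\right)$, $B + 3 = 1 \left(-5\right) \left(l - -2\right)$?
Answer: $- \frac{2660}{3} \approx -886.67$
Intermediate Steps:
$l = 3$ ($l = 5 - 2 = 3$)
$B = -28$ ($B = -3 + 1 \left(-5\right) \left(3 - -2\right) = -3 - 5 \left(3 + 2\right) = -3 - 25 = -28$)
$C{\left(V \right)} = -18 + \frac{2 V}{3}$ ($C{\left(V \right)} = \frac{2 \left(\left(3 - 28\right) + \left(V - 2\right)\right)}{3} = \frac{2 \left(-25 + \left(-2 + V\right)\right)}{3} = \frac{2 \left(-27 + V\right)}{3} = -18 + \frac{2 V}{3}$)
$\left(-50 - 83\right) \left(-12 - C{\left(-1 \right)}\right) = \left(-50 - 83\right) \left(-12 - \left(-18 + \frac{2}{3} \left(-1\right)\right)\right) = - 133 \left(-12 - \left(-18 - \frac{2}{3}\right)\right) = - 133 \left(-12 - - \frac{56}{3}\right) = - 133 \left(-12 + \frac{56}{3}\right) = \left(-133\right) \frac{20}{3} = - \frac{2660}{3}$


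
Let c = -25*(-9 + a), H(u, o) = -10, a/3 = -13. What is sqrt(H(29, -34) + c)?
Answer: sqrt(1190) ≈ 34.496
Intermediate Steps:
a = -39 (a = 3*(-13) = -39)
c = 1200 (c = -25*(-9 - 39) = -25*(-48) = 1200)
sqrt(H(29, -34) + c) = sqrt(-10 + 1200) = sqrt(1190)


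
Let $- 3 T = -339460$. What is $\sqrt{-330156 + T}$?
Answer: $\frac{16 i \sqrt{7629}}{3} \approx 465.84 i$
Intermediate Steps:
$T = \frac{339460}{3}$ ($T = \left(- \frac{1}{3}\right) \left(-339460\right) = \frac{339460}{3} \approx 1.1315 \cdot 10^{5}$)
$\sqrt{-330156 + T} = \sqrt{-330156 + \frac{339460}{3}} = \sqrt{- \frac{651008}{3}} = \frac{16 i \sqrt{7629}}{3}$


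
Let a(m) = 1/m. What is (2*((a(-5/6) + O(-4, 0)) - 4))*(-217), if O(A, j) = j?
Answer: 11284/5 ≈ 2256.8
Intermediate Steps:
(2*((a(-5/6) + O(-4, 0)) - 4))*(-217) = (2*((1/(-5/6) + 0) - 4))*(-217) = (2*((1/(-5*⅙) + 0) - 4))*(-217) = (2*((1/(-⅚) + 0) - 4))*(-217) = (2*((-6/5 + 0) - 4))*(-217) = (2*(-6/5 - 4))*(-217) = (2*(-26/5))*(-217) = -52/5*(-217) = 11284/5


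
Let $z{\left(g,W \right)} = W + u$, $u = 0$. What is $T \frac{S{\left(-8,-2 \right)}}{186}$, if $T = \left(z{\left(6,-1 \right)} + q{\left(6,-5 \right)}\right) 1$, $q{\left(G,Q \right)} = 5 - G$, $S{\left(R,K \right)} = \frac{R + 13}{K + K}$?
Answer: $\frac{5}{372} \approx 0.013441$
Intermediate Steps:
$z{\left(g,W \right)} = W$ ($z{\left(g,W \right)} = W + 0 = W$)
$S{\left(R,K \right)} = \frac{13 + R}{2 K}$
$T = -2$ ($T = \left(-1 + \left(5 - 6\right)\right) 1 = \left(-1 - 1\right) 1 = \left(-2\right) 1 = -2$)
$T \frac{S{\left(-8,-2 \right)}}{186} = - 2 \frac{\frac{1}{2} \frac{1}{-2} \left(13 - 8\right)}{186} = - 2 \cdot \frac{1}{2} \left(- \frac{1}{2}\right) 5 \cdot \frac{1}{186} = - 2 \left(\left(- \frac{5}{4}\right) \frac{1}{186}\right) = \left(-2\right) \left(- \frac{5}{744}\right) = \frac{5}{372}$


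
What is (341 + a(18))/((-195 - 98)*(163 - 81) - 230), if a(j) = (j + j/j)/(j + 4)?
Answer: -7521/533632 ≈ -0.014094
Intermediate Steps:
a(j) = (1 + j)/(4 + j) (a(j) = (j + 1)/(4 + j) = (1 + j)/(4 + j))
(341 + a(18))/((-195 - 98)*(163 - 81) - 230) = (341 + (1 + 18)/(4 + 18))/((-195 - 98)*(163 - 81) - 230) = (341 + 19/22)/(-293*82 - 230) = (341 + (1/22)*19)/(-24026 - 230) = (341 + 19/22)/(-24256) = (7521/22)*(-1/24256) = -7521/533632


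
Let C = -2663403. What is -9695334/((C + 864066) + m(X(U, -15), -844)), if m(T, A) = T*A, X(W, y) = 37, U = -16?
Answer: 881394/166415 ≈ 5.2964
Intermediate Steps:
m(T, A) = A*T
-9695334/((C + 864066) + m(X(U, -15), -844)) = -9695334/((-2663403 + 864066) - 844*37) = -9695334/(-1799337 - 31228) = -9695334/(-1830565) = -9695334*(-1/1830565) = 881394/166415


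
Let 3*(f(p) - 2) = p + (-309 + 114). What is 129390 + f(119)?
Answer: 388100/3 ≈ 1.2937e+5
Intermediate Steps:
f(p) = -63 + p/3 (f(p) = 2 + (p + (-309 + 114))/3 = 2 + (p - 195)/3 = 2 + (-195 + p)/3 = 2 + (-65 + p/3) = -63 + p/3)
129390 + f(119) = 129390 + (-63 + (⅓)*119) = 129390 + (-63 + 119/3) = 129390 - 70/3 = 388100/3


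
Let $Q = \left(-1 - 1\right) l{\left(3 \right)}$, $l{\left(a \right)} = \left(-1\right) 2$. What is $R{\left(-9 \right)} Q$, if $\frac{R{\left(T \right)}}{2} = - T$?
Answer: $72$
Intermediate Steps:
$l{\left(a \right)} = -2$
$Q = 4$ ($Q = \left(-1 - 1\right) \left(-2\right) = \left(-2\right) \left(-2\right) = 4$)
$R{\left(T \right)} = - 2 T$ ($R{\left(T \right)} = 2 \left(- T\right) = - 2 T$)
$R{\left(-9 \right)} Q = \left(-2\right) \left(-9\right) 4 = 18 \cdot 4 = 72$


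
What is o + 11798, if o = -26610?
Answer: -14812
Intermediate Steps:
o + 11798 = -26610 + 11798 = -14812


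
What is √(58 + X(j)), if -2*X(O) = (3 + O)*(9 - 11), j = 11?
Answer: 6*√2 ≈ 8.4853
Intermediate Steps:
X(O) = 3 + O (X(O) = -(3 + O)*(9 - 11)/2 = -(3 + O)*(-2)/2 = -(-6 - 2*O)/2 = 3 + O)
√(58 + X(j)) = √(58 + (3 + 11)) = √(58 + 14) = √72 = 6*√2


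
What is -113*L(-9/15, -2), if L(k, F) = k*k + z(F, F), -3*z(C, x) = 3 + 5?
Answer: 19549/75 ≈ 260.65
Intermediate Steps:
z(C, x) = -8/3 (z(C, x) = -(3 + 5)/3 = -1/3*8 = -8/3)
L(k, F) = -8/3 + k**2 (L(k, F) = k*k - 8/3 = k**2 - 8/3 = -8/3 + k**2)
-113*L(-9/15, -2) = -113*(-8/3 + (-9/15)**2) = -113*(-8/3 + (-9*1/15)**2) = -113*(-8/3 + (-3/5)**2) = -113*(-8/3 + 9/25) = -113*(-173/75) = 19549/75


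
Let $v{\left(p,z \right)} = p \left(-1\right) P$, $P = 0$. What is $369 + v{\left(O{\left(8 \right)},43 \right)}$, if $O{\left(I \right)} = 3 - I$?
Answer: $369$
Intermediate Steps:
$v{\left(p,z \right)} = 0$ ($v{\left(p,z \right)} = p \left(-1\right) 0 = - p 0 = 0$)
$369 + v{\left(O{\left(8 \right)},43 \right)} = 369 + 0 = 369$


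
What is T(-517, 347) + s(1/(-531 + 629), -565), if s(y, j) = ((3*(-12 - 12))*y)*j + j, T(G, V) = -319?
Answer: -22976/49 ≈ -468.90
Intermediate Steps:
s(y, j) = j - 72*j*y (s(y, j) = ((3*(-24))*y)*j + j = (-72*y)*j + j = -72*j*y + j = j - 72*j*y)
T(-517, 347) + s(1/(-531 + 629), -565) = -319 - 565*(1 - 72/(-531 + 629)) = -319 - 565*(1 - 72/98) = -319 - 565*(1 - 72*1/98) = -319 - 565*(1 - 36/49) = -319 - 565*13/49 = -319 - 7345/49 = -22976/49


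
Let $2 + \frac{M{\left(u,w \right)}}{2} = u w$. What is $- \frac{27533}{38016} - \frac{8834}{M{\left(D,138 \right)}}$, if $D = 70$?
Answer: $- \frac{19719563}{16689024} \approx -1.1816$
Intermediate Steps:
$M{\left(u,w \right)} = -4 + 2 u w$
$- \frac{27533}{38016} - \frac{8834}{M{\left(D,138 \right)}} = - \frac{27533}{38016} - \frac{8834}{-4 + 2 \cdot 70 \cdot 138} = \left(-27533\right) \frac{1}{38016} - \frac{8834}{-4 + 19320} = - \frac{2503}{3456} - \frac{8834}{19316} = - \frac{2503}{3456} - \frac{4417}{9658} = - \frac{19719563}{16689024}$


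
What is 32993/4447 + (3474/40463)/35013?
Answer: 15580740652915/2100067613831 ≈ 7.4192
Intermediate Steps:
32993/4447 + (3474/40463)/35013 = 32993*(1/4447) + (3474*(1/40463))*(1/35013) = 32993/4447 + (3474/40463)*(1/35013) = 32993/4447 + 1158/472243673 = 15580740652915/2100067613831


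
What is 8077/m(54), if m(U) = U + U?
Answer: 8077/108 ≈ 74.787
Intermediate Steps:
m(U) = 2*U
8077/m(54) = 8077/((2*54)) = 8077/108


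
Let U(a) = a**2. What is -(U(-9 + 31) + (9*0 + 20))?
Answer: -504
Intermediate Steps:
-(U(-9 + 31) + (9*0 + 20)) = -((-9 + 31)**2 + (9*0 + 20)) = -(22**2 + (0 + 20)) = -(484 + 20) = -1*504 = -504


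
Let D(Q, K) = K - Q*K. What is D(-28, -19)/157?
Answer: -551/157 ≈ -3.5096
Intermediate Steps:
D(Q, K) = K - K*Q
D(-28, -19)/157 = -19*(1 - 1*(-28))/157 = -19*(1 + 28)*(1/157) = -19*29*(1/157) = -551*1/157 = -551/157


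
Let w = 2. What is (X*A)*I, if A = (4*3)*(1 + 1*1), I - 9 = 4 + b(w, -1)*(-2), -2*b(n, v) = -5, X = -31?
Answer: -5952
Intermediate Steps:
b(n, v) = 5/2 (b(n, v) = -½*(-5) = 5/2)
I = 8 (I = 9 + (4 + (5/2)*(-2)) = 9 + (4 - 5) = 9 - 1 = 8)
A = 24 (A = 12*(1 + 1) = 12*2 = 24)
(X*A)*I = -31*24*8 = -744*8 = -5952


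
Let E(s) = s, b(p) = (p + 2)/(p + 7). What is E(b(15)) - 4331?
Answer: -95265/22 ≈ -4330.2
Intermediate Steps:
b(p) = (2 + p)/(7 + p)
E(b(15)) - 4331 = (2 + 15)/(7 + 15) - 4331 = 17/22 - 4331 = -95265/22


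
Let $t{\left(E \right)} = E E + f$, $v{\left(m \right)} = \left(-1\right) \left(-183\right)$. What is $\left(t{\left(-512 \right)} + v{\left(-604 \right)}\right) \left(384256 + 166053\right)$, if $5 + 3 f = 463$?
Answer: $\frac{433334768651}{3} \approx 1.4445 \cdot 10^{11}$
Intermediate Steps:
$f = \frac{458}{3}$ ($f = - \frac{5}{3} + \frac{1}{3} \cdot 463 = - \frac{5}{3} + \frac{463}{3} = \frac{458}{3} \approx 152.67$)
$v{\left(m \right)} = 183$
$t{\left(E \right)} = \frac{458}{3} + E^{2}$ ($t{\left(E \right)} = E E + \frac{458}{3} = E^{2} + \frac{458}{3} = \frac{458}{3} + E^{2}$)
$\left(t{\left(-512 \right)} + v{\left(-604 \right)}\right) \left(384256 + 166053\right) = \left(\left(\frac{458}{3} + \left(-512\right)^{2}\right) + 183\right) \left(384256 + 166053\right) = \left(\left(\frac{458}{3} + 262144\right) + 183\right) 550309 = \left(\frac{786890}{3} + 183\right) 550309 = \frac{787439}{3} \cdot 550309 = \frac{433334768651}{3}$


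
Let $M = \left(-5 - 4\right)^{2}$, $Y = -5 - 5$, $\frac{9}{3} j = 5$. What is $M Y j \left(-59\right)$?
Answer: $79650$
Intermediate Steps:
$j = \frac{5}{3}$ ($j = \frac{1}{3} \cdot 5 = \frac{5}{3} \approx 1.6667$)
$Y = -10$
$M = 81$ ($M = \left(-9\right)^{2} = 81$)
$M Y j \left(-59\right) = 81 \left(-10\right) \frac{5}{3} \left(-59\right) = \left(-810\right) \frac{5}{3} \left(-59\right) = \left(-1350\right) \left(-59\right) = 79650$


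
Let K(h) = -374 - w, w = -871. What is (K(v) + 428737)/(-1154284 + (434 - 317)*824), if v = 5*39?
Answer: -214617/528938 ≈ -0.40575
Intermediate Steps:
v = 195
K(h) = 497 (K(h) = -374 - 1*(-871) = -374 + 871 = 497)
(K(v) + 428737)/(-1154284 + (434 - 317)*824) = (497 + 428737)/(-1154284 + (434 - 317)*824) = 429234/(-1154284 + 117*824) = 429234/(-1154284 + 96408) = 429234/(-1057876) = 429234*(-1/1057876) = -214617/528938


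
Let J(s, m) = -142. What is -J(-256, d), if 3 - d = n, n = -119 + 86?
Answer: 142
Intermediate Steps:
n = -33
d = 36 (d = 3 - 1*(-33) = 3 + 33 = 36)
-J(-256, d) = -1*(-142) = 142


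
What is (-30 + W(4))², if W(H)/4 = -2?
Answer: 1444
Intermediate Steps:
W(H) = -8 (W(H) = 4*(-2) = -8)
(-30 + W(4))² = (-30 - 8)² = (-38)² = 1444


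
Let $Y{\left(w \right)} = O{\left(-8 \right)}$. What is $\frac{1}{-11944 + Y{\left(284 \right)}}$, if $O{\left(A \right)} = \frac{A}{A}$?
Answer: $- \frac{1}{11943} \approx -8.3731 \cdot 10^{-5}$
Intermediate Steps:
$O{\left(A \right)} = 1$
$Y{\left(w \right)} = 1$
$\frac{1}{-11944 + Y{\left(284 \right)}} = \frac{1}{-11944 + 1} = \frac{1}{-11943} = - \frac{1}{11943}$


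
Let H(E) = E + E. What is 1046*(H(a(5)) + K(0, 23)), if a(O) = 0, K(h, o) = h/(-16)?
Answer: 0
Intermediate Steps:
K(h, o) = -h/16 (K(h, o) = h*(-1/16) = -h/16)
H(E) = 2*E
1046*(H(a(5)) + K(0, 23)) = 1046*(2*0 - 1/16*0) = 1046*(0 + 0) = 1046*0 = 0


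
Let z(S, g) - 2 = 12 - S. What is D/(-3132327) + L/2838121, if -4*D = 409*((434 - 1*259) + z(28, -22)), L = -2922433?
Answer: -3311743248785/3232699286388 ≈ -1.0245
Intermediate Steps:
z(S, g) = 14 - S (z(S, g) = 2 + (12 - S) = 14 - S)
D = -65849/4 (D = -409*((434 - 1*259) + (14 - 1*28))/4 = -409*((434 - 259) + (14 - 28))/4 = -409*(175 - 14)/4 = -409*161/4 = -¼*65849 = -65849/4 ≈ -16462.)
D/(-3132327) + L/2838121 = -65849/4/(-3132327) - 2922433/2838121 = -65849/4*(-1/3132327) - 2922433*1/2838121 = 65849/12529308 - 2922433/2838121 = -3311743248785/3232699286388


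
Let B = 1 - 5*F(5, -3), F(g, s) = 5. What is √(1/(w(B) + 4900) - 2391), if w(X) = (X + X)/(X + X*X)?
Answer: I*√3374189327190/37566 ≈ 48.898*I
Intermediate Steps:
B = -24 (B = 1 - 5*5 = 1 - 25 = -24)
w(X) = 2*X/(X + X²) (w(X) = (2*X)/(X + X²) = 2*X/(X + X²))
√(1/(w(B) + 4900) - 2391) = √(1/(2/(1 - 24) + 4900) - 2391) = √(1/(2/(-23) + 4900) - 2391) = √(1/(2*(-1/23) + 4900) - 2391) = √(1/(-2/23 + 4900) - 2391) = √(1/(112698/23) - 2391) = √(23/112698 - 2391) = √(-269460895/112698) = I*√3374189327190/37566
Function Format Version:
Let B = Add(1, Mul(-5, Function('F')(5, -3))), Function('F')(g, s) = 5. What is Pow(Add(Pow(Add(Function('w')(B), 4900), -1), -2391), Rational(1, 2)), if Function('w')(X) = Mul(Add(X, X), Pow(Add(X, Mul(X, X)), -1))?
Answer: Mul(Rational(1, 37566), I, Pow(3374189327190, Rational(1, 2))) ≈ Mul(48.898, I)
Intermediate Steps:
B = -24 (B = Add(1, Mul(-5, 5)) = Add(1, -25) = -24)
Function('w')(X) = Mul(2, X, Pow(Add(X, Pow(X, 2)), -1)) (Function('w')(X) = Mul(Mul(2, X), Pow(Add(X, Pow(X, 2)), -1)) = Mul(2, X, Pow(Add(X, Pow(X, 2)), -1)))
Pow(Add(Pow(Add(Function('w')(B), 4900), -1), -2391), Rational(1, 2)) = Pow(Add(Pow(Add(Mul(2, Pow(Add(1, -24), -1)), 4900), -1), -2391), Rational(1, 2)) = Pow(Add(Pow(Add(Mul(2, Pow(-23, -1)), 4900), -1), -2391), Rational(1, 2)) = Pow(Add(Pow(Add(Mul(2, Rational(-1, 23)), 4900), -1), -2391), Rational(1, 2)) = Pow(Add(Pow(Add(Rational(-2, 23), 4900), -1), -2391), Rational(1, 2)) = Pow(Add(Pow(Rational(112698, 23), -1), -2391), Rational(1, 2)) = Pow(Add(Rational(23, 112698), -2391), Rational(1, 2)) = Pow(Rational(-269460895, 112698), Rational(1, 2)) = Mul(Rational(1, 37566), I, Pow(3374189327190, Rational(1, 2)))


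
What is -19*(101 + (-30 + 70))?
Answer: -2679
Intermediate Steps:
-19*(101 + (-30 + 70)) = -19*(101 + 40) = -19*141 = -2679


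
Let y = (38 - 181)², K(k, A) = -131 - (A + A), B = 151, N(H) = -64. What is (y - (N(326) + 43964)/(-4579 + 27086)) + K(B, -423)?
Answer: 476294248/22507 ≈ 21162.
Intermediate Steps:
K(k, A) = -131 - 2*A
y = 20449 (y = (-143)² = 20449)
(y - (N(326) + 43964)/(-4579 + 27086)) + K(B, -423) = (20449 - (-64 + 43964)/(-4579 + 27086)) + (-131 - 2*(-423)) = (20449 - 43900/22507) + (-131 + 846) = (20449 - 43900/22507) + 715 = 460201743/22507 + 715 = 476294248/22507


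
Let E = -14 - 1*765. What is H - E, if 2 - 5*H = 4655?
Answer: -758/5 ≈ -151.60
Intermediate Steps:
H = -4653/5 (H = ⅖ - ⅕*4655 = ⅖ - 931 = -4653/5 ≈ -930.60)
E = -779 (E = -14 - 765 = -779)
H - E = -4653/5 - 1*(-779) = -4653/5 + 779 = -758/5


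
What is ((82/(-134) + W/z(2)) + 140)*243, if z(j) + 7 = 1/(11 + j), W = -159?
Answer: 26432973/670 ≈ 39452.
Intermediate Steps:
z(j) = -7 + 1/(11 + j)
((82/(-134) + W/z(2)) + 140)*243 = ((82/(-134) - 159*(11 + 2)/(-76 - 7*2)) + 140)*243 = ((82*(-1/134) - 159*13/(-76 - 14)) + 140)*243 = ((-41/67 - 159/((1/13)*(-90))) + 140)*243 = ((-41/67 - 159/(-90/13)) + 140)*243 = ((-41/67 - 159*(-13/90)) + 140)*243 = ((-41/67 + 689/30) + 140)*243 = (44933/2010 + 140)*243 = (326333/2010)*243 = 26432973/670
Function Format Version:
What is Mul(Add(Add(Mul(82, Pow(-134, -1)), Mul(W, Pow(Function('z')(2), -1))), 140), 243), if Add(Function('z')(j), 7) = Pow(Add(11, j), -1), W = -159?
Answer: Rational(26432973, 670) ≈ 39452.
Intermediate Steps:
Function('z')(j) = Add(-7, Pow(Add(11, j), -1))
Mul(Add(Add(Mul(82, Pow(-134, -1)), Mul(W, Pow(Function('z')(2), -1))), 140), 243) = Mul(Add(Add(Mul(82, Pow(-134, -1)), Mul(-159, Pow(Mul(Pow(Add(11, 2), -1), Add(-76, Mul(-7, 2))), -1))), 140), 243) = Mul(Add(Add(Mul(82, Rational(-1, 134)), Mul(-159, Pow(Mul(Pow(13, -1), Add(-76, -14)), -1))), 140), 243) = Mul(Add(Add(Rational(-41, 67), Mul(-159, Pow(Mul(Rational(1, 13), -90), -1))), 140), 243) = Mul(Add(Add(Rational(-41, 67), Mul(-159, Pow(Rational(-90, 13), -1))), 140), 243) = Mul(Add(Add(Rational(-41, 67), Mul(-159, Rational(-13, 90))), 140), 243) = Mul(Add(Add(Rational(-41, 67), Rational(689, 30)), 140), 243) = Mul(Add(Rational(44933, 2010), 140), 243) = Mul(Rational(326333, 2010), 243) = Rational(26432973, 670)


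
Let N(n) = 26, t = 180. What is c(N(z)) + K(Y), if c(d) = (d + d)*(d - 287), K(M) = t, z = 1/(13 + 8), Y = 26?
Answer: -13392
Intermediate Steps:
z = 1/21 ≈ 0.047619
K(M) = 180
c(d) = 2*d*(-287 + d) (c(d) = (2*d)*(-287 + d) = 2*d*(-287 + d))
c(N(z)) + K(Y) = 2*26*(-287 + 26) + 180 = 2*26*(-261) + 180 = -13572 + 180 = -13392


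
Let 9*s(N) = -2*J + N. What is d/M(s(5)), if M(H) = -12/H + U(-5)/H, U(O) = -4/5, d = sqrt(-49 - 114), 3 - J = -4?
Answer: 5*I*sqrt(163)/64 ≈ 0.99743*I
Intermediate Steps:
J = 7 (J = 3 - 1*(-4) = 3 + 4 = 7)
s(N) = -14/9 + N/9 (s(N) = (-2*7 + N)/9 = (-14 + N)/9 = -14/9 + N/9)
d = I*sqrt(163) (d = sqrt(-163) = I*sqrt(163) ≈ 12.767*I)
U(O) = -4/5 (U(O) = -4*1/5 = -4/5)
M(H) = -64/(5*H) (M(H) = -12/H - 4/(5*H) = -64/(5*H))
d/M(s(5)) = (I*sqrt(163))/((-64/(5*(-14/9 + (1/9)*5)))) = (I*sqrt(163))/((-64/(5*(-14/9 + 5/9)))) = (I*sqrt(163))/((-64/5/(-1))) = (I*sqrt(163))/((-64/5*(-1))) = (I*sqrt(163))/(64/5) = (I*sqrt(163))*(5/64) = 5*I*sqrt(163)/64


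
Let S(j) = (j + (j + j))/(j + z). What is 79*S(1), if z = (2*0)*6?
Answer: 237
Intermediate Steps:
z = 0 (z = 0*6 = 0)
S(j) = 3 (S(j) = (j + (j + j))/(j + 0) = (j + 2*j)/j = (3*j)/j = 3)
79*S(1) = 79*3 = 237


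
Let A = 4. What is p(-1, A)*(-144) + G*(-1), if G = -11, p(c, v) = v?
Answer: -565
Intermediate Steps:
p(-1, A)*(-144) + G*(-1) = 4*(-144) - 11*(-1) = -576 + 11 = -565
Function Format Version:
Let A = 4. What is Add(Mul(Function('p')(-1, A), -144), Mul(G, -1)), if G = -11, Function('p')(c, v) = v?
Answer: -565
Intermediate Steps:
Add(Mul(Function('p')(-1, A), -144), Mul(G, -1)) = Add(Mul(4, -144), Mul(-11, -1)) = Add(-576, 11) = -565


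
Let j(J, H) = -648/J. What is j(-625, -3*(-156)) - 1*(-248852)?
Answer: 155533148/625 ≈ 2.4885e+5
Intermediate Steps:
j(-625, -3*(-156)) - 1*(-248852) = -648/(-625) - 1*(-248852) = -648*(-1/625) + 248852 = 648/625 + 248852 = 155533148/625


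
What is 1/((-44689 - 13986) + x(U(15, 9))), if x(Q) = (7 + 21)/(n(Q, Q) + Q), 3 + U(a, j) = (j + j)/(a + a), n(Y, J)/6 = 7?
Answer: -99/5808755 ≈ -1.7043e-5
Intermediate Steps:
n(Y, J) = 42 (n(Y, J) = 6*7 = 42)
U(a, j) = -3 + j/a (U(a, j) = -3 + (j + j)/(a + a) = -3 + (2*j)/((2*a)) = -3 + (2*j)*(1/(2*a)) = -3 + j/a)
x(Q) = 28/(42 + Q) (x(Q) = (7 + 21)/(42 + Q) = 28/(42 + Q))
1/((-44689 - 13986) + x(U(15, 9))) = 1/((-44689 - 13986) + 28/(42 + (-3 + 9/15))) = 1/(-58675 + 28/(42 + (-3 + 9*(1/15)))) = 1/(-58675 + 28/(42 + (-3 + ⅗))) = 1/(-58675 + 28/(42 - 12/5)) = 1/(-58675 + 28/(198/5)) = 1/(-58675 + 28*(5/198)) = 1/(-58675 + 70/99) = 1/(-5808755/99) = -99/5808755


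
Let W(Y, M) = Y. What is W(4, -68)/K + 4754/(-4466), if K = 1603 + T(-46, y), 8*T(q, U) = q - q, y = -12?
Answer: -543057/511357 ≈ -1.0620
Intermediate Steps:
T(q, U) = 0 (T(q, U) = (q - q)/8 = (1/8)*0 = 0)
K = 1603 (K = 1603 + 0 = 1603)
W(4, -68)/K + 4754/(-4466) = 4/1603 + 4754/(-4466) = 4*(1/1603) + 4754*(-1/4466) = 4/1603 - 2377/2233 = -543057/511357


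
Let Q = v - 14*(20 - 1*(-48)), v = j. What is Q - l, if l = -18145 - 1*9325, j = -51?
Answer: 26467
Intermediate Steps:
v = -51
l = -27470 (l = -18145 - 9325 = -27470)
Q = -1003 (Q = -51 - 14*(20 - 1*(-48)) = -51 - 14*(20 + 48) = -51 - 14*68 = -51 - 952 = -1003)
Q - l = -1003 - 1*(-27470) = -1003 + 27470 = 26467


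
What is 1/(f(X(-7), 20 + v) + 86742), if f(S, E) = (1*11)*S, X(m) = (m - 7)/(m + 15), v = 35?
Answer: 4/346891 ≈ 1.1531e-5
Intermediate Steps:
X(m) = (-7 + m)/(15 + m)
f(S, E) = 11*S
1/(f(X(-7), 20 + v) + 86742) = 1/(11*((-7 - 7)/(15 - 7)) + 86742) = 1/(11*(-14/8) + 86742) = 1/(11*((⅛)*(-14)) + 86742) = 1/(11*(-7/4) + 86742) = 1/(-77/4 + 86742) = 1/(346891/4) = 4/346891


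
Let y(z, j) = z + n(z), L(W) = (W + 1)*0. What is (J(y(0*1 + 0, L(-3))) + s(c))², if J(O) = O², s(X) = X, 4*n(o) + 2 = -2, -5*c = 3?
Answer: 4/25 ≈ 0.16000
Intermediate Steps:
c = -⅗ (c = -⅕*3 = -⅗ ≈ -0.60000)
n(o) = -1 (n(o) = -½ + (¼)*(-2) = -½ - ½ = -1)
L(W) = 0 (L(W) = (1 + W)*0 = 0)
y(z, j) = -1 + z (y(z, j) = z - 1 = -1 + z)
(J(y(0*1 + 0, L(-3))) + s(c))² = ((-1 + (0*1 + 0))² - ⅗)² = ((-1 + (0 + 0))² - ⅗)² = ((-1 + 0)² - ⅗)² = ((-1)² - ⅗)² = (1 - ⅗)² = (⅖)² = 4/25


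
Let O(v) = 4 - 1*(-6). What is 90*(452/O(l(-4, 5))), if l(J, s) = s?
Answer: 4068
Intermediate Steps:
O(v) = 10 (O(v) = 4 + 6 = 10)
90*(452/O(l(-4, 5))) = 90*(452/10) = 90*(452*(⅒)) = 90*(226/5) = 4068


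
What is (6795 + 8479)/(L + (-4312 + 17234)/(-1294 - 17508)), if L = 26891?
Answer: 10256491/18056845 ≈ 0.56801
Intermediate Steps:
(6795 + 8479)/(L + (-4312 + 17234)/(-1294 - 17508)) = (6795 + 8479)/(26891 + (-4312 + 17234)/(-1294 - 17508)) = 15274/(26891 + 12922/(-18802)) = 15274/(26891 + 12922*(-1/18802)) = 15274/(26891 - 923/1343) = 15274/(36113690/1343) = 15274*(1343/36113690) = 10256491/18056845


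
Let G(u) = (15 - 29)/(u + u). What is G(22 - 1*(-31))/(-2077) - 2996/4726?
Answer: -164884797/260121403 ≈ -0.63388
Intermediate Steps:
G(u) = -7/u (G(u) = -14*1/(2*u) = -7/u)
G(22 - 1*(-31))/(-2077) - 2996/4726 = -7/(22 - 1*(-31))/(-2077) - 2996/4726 = -7/(22 + 31)*(-1/2077) - 2996*1/4726 = -7/53*(-1/2077) - 1498/2363 = 7/110081 - 1498/2363 = -164884797/260121403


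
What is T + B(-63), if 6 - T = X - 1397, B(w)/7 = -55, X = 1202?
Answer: -184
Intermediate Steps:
B(w) = -385 (B(w) = 7*(-55) = -385)
T = 201 (T = 6 - (1202 - 1397) = 6 - 1*(-195) = 6 + 195 = 201)
T + B(-63) = 201 - 385 = -184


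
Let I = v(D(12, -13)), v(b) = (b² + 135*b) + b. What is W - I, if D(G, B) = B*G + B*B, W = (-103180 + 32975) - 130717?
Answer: -202859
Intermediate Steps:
W = -200922 (W = -70205 - 130717 = -200922)
D(G, B) = B² + B*G (D(G, B) = B*G + B² = B² + B*G)
v(b) = b² + 136*b
I = 1937 (I = (-13*(-13 + 12))*(136 - 13*(-13 + 12)) = (-13*(-1))*(136 - 13*(-1)) = 13*(136 + 13) = 13*149 = 1937)
W - I = -200922 - 1*1937 = -200922 - 1937 = -202859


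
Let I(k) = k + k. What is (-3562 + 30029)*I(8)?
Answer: 423472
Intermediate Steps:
I(k) = 2*k
(-3562 + 30029)*I(8) = (-3562 + 30029)*(2*8) = 26467*16 = 423472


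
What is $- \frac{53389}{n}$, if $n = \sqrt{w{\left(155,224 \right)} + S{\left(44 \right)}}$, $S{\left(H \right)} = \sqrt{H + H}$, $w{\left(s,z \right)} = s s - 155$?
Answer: $- \frac{53389 \sqrt{2}}{2 \sqrt{11935 + \sqrt{22}}} \approx -345.49$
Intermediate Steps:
$w{\left(s,z \right)} = -155 + s^{2}$ ($w{\left(s,z \right)} = s^{2} - 155 = -155 + s^{2}$)
$S{\left(H \right)} = \sqrt{2} \sqrt{H}$ ($S{\left(H \right)} = \sqrt{2 H} = \sqrt{2} \sqrt{H}$)
$n = \sqrt{23870 + 2 \sqrt{22}}$ ($n = \sqrt{\left(-155 + 155^{2}\right) + \sqrt{2} \sqrt{44}} = \sqrt{\left(-155 + 24025\right) + \sqrt{2} \cdot 2 \sqrt{11}} = \sqrt{23870 + 2 \sqrt{22}} \approx 154.53$)
$- \frac{53389}{n} = - \frac{53389}{\sqrt{23870 + 2 \sqrt{22}}}$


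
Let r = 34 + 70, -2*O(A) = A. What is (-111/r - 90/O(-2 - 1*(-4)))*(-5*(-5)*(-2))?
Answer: -231225/52 ≈ -4446.6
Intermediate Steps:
O(A) = -A/2
r = 104
(-111/r - 90/O(-2 - 1*(-4)))*(-5*(-5)*(-2)) = (-111/104 - 90*(-2/(-2 - 1*(-4))))*(-5*(-5)*(-2)) = (-111*1/104 - 90*(-2/(-2 + 4)))*(25*(-2)) = (-111/104 - 90/((-½*2)))*(-50) = (-111/104 - 90/(-1))*(-50) = (-111/104 - 90*(-1))*(-50) = (-111/104 + 90)*(-50) = (9249/104)*(-50) = -231225/52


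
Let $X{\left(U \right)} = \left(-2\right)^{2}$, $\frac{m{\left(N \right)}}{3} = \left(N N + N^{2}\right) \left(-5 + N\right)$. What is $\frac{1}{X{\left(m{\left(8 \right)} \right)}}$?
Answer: $\frac{1}{4} \approx 0.25$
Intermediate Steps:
$m{\left(N \right)} = 6 N^{2} \left(-5 + N\right)$ ($m{\left(N \right)} = 3 \left(N N + N^{2}\right) \left(-5 + N\right) = 3 \left(N^{2} + N^{2}\right) \left(-5 + N\right) = 3 \cdot 2 N^{2} \left(-5 + N\right) = 6 N^{2} \left(-5 + N\right)$)
$X{\left(U \right)} = 4$
$\frac{1}{X{\left(m{\left(8 \right)} \right)}} = \frac{1}{4}$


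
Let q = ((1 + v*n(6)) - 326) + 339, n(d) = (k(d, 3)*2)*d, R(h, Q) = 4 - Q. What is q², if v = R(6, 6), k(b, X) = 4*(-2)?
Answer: 42436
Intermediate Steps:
k(b, X) = -8
n(d) = -16*d (n(d) = (-8*2)*d = -16*d)
v = -2 (v = 4 - 1*6 = 4 - 6 = -2)
q = 206 (q = ((1 - (-32)*6) - 326) + 339 = ((1 - 2*(-96)) - 326) + 339 = ((1 + 192) - 326) + 339 = (193 - 326) + 339 = -133 + 339 = 206)
q² = 206² = 42436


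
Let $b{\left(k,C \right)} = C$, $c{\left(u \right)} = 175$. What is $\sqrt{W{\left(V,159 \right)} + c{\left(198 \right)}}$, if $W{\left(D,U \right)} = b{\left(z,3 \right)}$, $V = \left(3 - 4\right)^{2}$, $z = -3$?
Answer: $\sqrt{178} \approx 13.342$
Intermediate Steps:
$V = 1$ ($V = \left(-1\right)^{2} = 1$)
$W{\left(D,U \right)} = 3$
$\sqrt{W{\left(V,159 \right)} + c{\left(198 \right)}} = \sqrt{3 + 175} = \sqrt{178}$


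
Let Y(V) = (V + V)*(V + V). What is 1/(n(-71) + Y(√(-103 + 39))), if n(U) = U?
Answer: -1/327 ≈ -0.0030581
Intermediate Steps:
Y(V) = 4*V² (Y(V) = (2*V)*(2*V) = 4*V²)
1/(n(-71) + Y(√(-103 + 39))) = 1/(-71 + 4*(√(-103 + 39))²) = 1/(-71 + 4*(√(-64))²) = 1/(-71 + 4*(8*I)²) = 1/(-71 + 4*(-64)) = 1/(-71 - 256) = 1/(-327) = -1/327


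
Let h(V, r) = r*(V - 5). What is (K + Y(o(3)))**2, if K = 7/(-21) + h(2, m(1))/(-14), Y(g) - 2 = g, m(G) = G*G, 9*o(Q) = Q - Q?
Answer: 6241/1764 ≈ 3.5380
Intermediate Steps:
o(Q) = 0 (o(Q) = (Q - Q)/9 = (1/9)*0 = 0)
m(G) = G**2
Y(g) = 2 + g
h(V, r) = r*(-5 + V)
K = -5/42 (K = 7/(-21) + (1**2*(-5 + 2))/(-14) = 7*(-1/21) + (1*(-3))*(-1/14) = -1/3 - 3*(-1/14) = -1/3 + 3/14 = -5/42 ≈ -0.11905)
(K + Y(o(3)))**2 = (-5/42 + (2 + 0))**2 = (-5/42 + 2)**2 = (79/42)**2 = 6241/1764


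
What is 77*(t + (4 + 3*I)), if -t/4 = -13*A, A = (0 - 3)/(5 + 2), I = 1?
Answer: -1177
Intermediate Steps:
A = -3/7 ≈ -0.42857
t = -156/7 (t = -(-52)*(-3)/7 = -4*39/7 = -156/7 ≈ -22.286)
77*(t + (4 + 3*I)) = 77*(-156/7 + (4 + 3*1)) = 77*(-156/7 + (4 + 3)) = 77*(-156/7 + 7) = 77*(-107/7) = -1177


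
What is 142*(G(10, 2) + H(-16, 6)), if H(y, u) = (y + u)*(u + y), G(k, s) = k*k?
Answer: 28400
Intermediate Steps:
G(k, s) = k²
H(y, u) = (u + y)² (H(y, u) = (u + y)*(u + y) = (u + y)²)
142*(G(10, 2) + H(-16, 6)) = 142*(10² + (6 - 16)²) = 142*(100 + (-10)²) = 142*(100 + 100) = 142*200 = 28400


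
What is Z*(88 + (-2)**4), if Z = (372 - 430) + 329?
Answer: 28184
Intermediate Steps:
Z = 271 (Z = -58 + 329 = 271)
Z*(88 + (-2)**4) = 271*(88 + (-2)**4) = 271*(88 + 16) = 271*104 = 28184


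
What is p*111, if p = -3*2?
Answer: -666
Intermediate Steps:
p = -6
p*111 = -6*111 = -666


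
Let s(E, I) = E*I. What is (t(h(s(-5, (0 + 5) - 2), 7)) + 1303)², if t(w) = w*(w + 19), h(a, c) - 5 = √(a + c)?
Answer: 1995497 + 164140*I*√2 ≈ 1.9955e+6 + 2.3213e+5*I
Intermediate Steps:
h(a, c) = 5 + √(a + c)
t(w) = w*(19 + w)
(t(h(s(-5, (0 + 5) - 2), 7)) + 1303)² = ((5 + √(-5*((0 + 5) - 2) + 7))*(19 + (5 + √(-5*((0 + 5) - 2) + 7))) + 1303)² = ((5 + √(-5*(5 - 2) + 7))*(19 + (5 + √(-5*(5 - 2) + 7))) + 1303)² = ((5 + √(-5*3 + 7))*(19 + (5 + √(-5*3 + 7))) + 1303)² = ((5 + √(-15 + 7))*(19 + (5 + √(-15 + 7))) + 1303)² = ((5 + √(-8))*(19 + (5 + √(-8))) + 1303)² = ((5 + 2*I*√2)*(19 + (5 + 2*I*√2)) + 1303)² = ((5 + 2*I*√2)*(24 + 2*I*√2) + 1303)² = (1303 + (5 + 2*I*√2)*(24 + 2*I*√2))²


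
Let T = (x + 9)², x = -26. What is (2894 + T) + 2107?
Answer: 5290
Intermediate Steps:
T = 289 (T = (-26 + 9)² = (-17)² = 289)
(2894 + T) + 2107 = (2894 + 289) + 2107 = 3183 + 2107 = 5290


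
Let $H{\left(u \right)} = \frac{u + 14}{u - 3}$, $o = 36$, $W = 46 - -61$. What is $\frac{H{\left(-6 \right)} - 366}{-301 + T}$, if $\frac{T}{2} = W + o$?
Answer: $\frac{3302}{135} \approx 24.459$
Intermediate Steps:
$W = 107$ ($W = 46 + 61 = 107$)
$H{\left(u \right)} = \frac{14 + u}{-3 + u}$
$T = 286$ ($T = 2 \left(107 + 36\right) = 2 \cdot 143 = 286$)
$\frac{H{\left(-6 \right)} - 366}{-301 + T} = \frac{\frac{14 - 6}{-3 - 6} - 366}{-301 + 286} = \frac{\frac{1}{-9} \cdot 8 - 366}{-15} = \left(\left(- \frac{1}{9}\right) 8 - 366\right) \left(- \frac{1}{15}\right) = \left(- \frac{8}{9} - 366\right) \left(- \frac{1}{15}\right) = \left(- \frac{3302}{9}\right) \left(- \frac{1}{15}\right) = \frac{3302}{135}$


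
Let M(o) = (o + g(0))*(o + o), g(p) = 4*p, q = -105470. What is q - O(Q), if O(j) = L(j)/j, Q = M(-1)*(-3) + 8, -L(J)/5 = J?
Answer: -105465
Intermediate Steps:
L(J) = -5*J
M(o) = 2*o² (M(o) = (o + 4*0)*(o + o) = (o + 0)*(2*o) = o*(2*o) = 2*o²)
Q = 2 (Q = (2*(-1)²)*(-3) + 8 = (2*1)*(-3) + 8 = 2*(-3) + 8 = -6 + 8 = 2)
O(j) = -5 (O(j) = (-5*j)/j = -5)
q - O(Q) = -105470 - 1*(-5) = -105470 + 5 = -105465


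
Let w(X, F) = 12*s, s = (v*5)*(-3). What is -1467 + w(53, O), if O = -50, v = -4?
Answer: -747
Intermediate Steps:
s = 60 (s = -4*5*(-3) = -20*(-3) = 60)
w(X, F) = 720 (w(X, F) = 12*60 = 720)
-1467 + w(53, O) = -1467 + 720 = -747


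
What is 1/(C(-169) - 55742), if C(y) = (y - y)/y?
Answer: -1/55742 ≈ -1.7940e-5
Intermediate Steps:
C(y) = 0 (C(y) = 0/y = 0)
1/(C(-169) - 55742) = 1/(0 - 55742) = 1/(-55742) = -1/55742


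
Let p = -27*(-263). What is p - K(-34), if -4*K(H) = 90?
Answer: 14247/2 ≈ 7123.5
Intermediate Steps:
K(H) = -45/2 (K(H) = -¼*90 = -45/2)
p = 7101
p - K(-34) = 7101 - 1*(-45/2) = 7101 + 45/2 = 14247/2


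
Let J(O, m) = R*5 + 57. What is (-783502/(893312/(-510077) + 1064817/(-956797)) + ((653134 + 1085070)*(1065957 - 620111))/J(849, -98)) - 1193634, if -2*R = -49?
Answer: 2166136236108587875991468/501830628023707 ≈ 4.3165e+9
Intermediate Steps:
R = 49/2 (R = -½*(-49) = 49/2 ≈ 24.500)
J(O, m) = 359/2 (J(O, m) = (49/2)*5 + 57 = 245/2 + 57 = 359/2)
(-783502/(893312/(-510077) + 1064817/(-956797)) + ((653134 + 1085070)*(1065957 - 620111))/J(849, -98)) - 1193634 = (-783502/(893312/(-510077) + 1064817/(-956797)) + ((653134 + 1085070)*(1065957 - 620111))/(359/2)) - 1193634 = (-783502/(893312*(-1/510077) + 1064817*(-1/956797)) + (1738204*445846)*(2/359)) - 1193634 = (-783502/(-893312/510077 - 1064817/956797) + 774971300584*(2/359)) - 1193634 = (-783502/(-1397856902573/488040143369) + 1549942601168/359) - 1193634 = (-783502*(-488040143369/1397856902573) + 1549942601168/359) - 1193634 = (382380428409898238/1397856902573 + 1549942601168/359) - 1193634 = 2166735238208438325472706/501830628023707 - 1193634 = 2166136236108587875991468/501830628023707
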